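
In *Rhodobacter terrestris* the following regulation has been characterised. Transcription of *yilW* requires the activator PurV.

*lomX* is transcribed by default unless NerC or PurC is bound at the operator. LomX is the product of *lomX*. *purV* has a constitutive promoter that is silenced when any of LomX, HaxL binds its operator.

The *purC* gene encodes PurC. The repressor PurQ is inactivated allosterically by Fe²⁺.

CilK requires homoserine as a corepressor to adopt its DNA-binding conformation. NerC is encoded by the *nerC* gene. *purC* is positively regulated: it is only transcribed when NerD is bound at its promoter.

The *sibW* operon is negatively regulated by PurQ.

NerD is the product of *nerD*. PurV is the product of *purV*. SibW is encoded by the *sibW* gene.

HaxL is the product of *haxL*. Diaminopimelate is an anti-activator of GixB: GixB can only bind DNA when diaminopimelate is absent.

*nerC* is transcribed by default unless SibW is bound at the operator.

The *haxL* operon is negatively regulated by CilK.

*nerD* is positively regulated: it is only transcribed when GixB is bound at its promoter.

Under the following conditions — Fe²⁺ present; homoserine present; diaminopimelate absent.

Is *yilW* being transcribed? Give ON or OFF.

Fe²⁺ is present, so PurQ is inactive.
With no repressor bound, *sibW* is transcribed.
So SibW is produced and active.
With repressor SibW bound, *nerC* is not transcribed.
So NerC is not produced.
Diaminopimelate is absent, so GixB is active.
No repressor is bound and GixB is active, so *nerD* is transcribed.
So NerD is produced and active.
No repressor is bound and NerD is active, so *purC* is transcribed.
So PurC is produced and active.
With repressor PurC bound, *lomX* is not transcribed.
So LomX is not produced.
Homoserine is present, so CilK is active.
With repressor CilK bound, *haxL* is not transcribed.
So HaxL is not produced.
With no repressor bound, *purV* is transcribed.
So PurV is produced and active.
No repressor is bound and PurV is active, so *yilW* is transcribed.

ON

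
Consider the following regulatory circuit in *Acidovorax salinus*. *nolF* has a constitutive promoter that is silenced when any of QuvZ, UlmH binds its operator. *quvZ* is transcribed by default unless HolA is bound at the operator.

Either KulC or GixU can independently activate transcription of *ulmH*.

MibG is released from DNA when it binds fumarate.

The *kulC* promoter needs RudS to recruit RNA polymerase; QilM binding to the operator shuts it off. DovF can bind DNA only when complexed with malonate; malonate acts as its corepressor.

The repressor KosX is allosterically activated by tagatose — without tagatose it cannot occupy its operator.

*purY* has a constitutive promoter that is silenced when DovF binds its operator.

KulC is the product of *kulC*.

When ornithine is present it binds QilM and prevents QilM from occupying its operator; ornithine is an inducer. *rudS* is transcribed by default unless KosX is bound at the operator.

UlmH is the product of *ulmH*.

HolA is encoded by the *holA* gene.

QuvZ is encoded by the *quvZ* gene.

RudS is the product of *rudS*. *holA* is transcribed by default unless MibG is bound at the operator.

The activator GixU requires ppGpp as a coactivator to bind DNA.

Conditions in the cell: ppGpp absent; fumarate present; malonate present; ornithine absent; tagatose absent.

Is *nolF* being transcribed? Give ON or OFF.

ON

Fumarate is present, so MibG is inactive.
With no repressor bound, *holA* is transcribed.
So HolA is produced and active.
With repressor HolA bound, *quvZ* is not transcribed.
So QuvZ is not produced.
Tagatose is absent, so KosX is inactive.
With no repressor bound, *rudS* is transcribed.
So RudS is produced and active.
Ornithine is absent, so QilM is active.
With repressor QilM bound, *kulC* is not transcribed.
So KulC is not produced.
ppGpp is absent, so GixU is inactive.
No activator is available at the *ulmH* promoter, so *ulmH* is not transcribed.
So UlmH is not produced.
With no repressor bound, *nolF* is transcribed.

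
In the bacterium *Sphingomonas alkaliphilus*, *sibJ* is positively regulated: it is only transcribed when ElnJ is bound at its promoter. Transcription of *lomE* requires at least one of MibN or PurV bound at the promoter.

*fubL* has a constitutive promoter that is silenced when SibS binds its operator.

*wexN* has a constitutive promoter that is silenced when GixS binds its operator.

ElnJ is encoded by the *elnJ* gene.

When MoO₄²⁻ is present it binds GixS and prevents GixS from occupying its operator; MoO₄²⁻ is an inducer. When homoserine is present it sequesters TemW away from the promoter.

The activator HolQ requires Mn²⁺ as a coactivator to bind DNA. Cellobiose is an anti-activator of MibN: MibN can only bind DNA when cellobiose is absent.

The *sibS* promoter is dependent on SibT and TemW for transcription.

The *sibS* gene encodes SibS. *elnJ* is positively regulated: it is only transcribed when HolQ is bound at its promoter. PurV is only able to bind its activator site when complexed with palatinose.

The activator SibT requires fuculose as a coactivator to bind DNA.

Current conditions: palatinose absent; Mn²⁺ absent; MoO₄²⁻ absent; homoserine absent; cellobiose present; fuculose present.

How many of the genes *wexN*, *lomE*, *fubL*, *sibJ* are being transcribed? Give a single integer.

0

MoO₄²⁻ is absent, so GixS is active.
With repressor GixS bound, *wexN* is not transcribed.
→ *wexN* is OFF.
Cellobiose is present, so MibN is inactive.
Palatinose is absent, so PurV is inactive.
No activator is available at the *lomE* promoter, so *lomE* is not transcribed.
→ *lomE* is OFF.
Fuculose is present, so SibT is active.
Homoserine is absent, so TemW is active.
No repressor is bound and SibT and TemW are active, so *sibS* is transcribed.
So SibS is produced and active.
With repressor SibS bound, *fubL* is not transcribed.
→ *fubL* is OFF.
Mn²⁺ is absent, so HolQ is inactive.
Required activator HolQ is absent, so *elnJ* is not transcribed.
So ElnJ is not produced.
Required activator ElnJ is absent, so *sibJ* is not transcribed.
→ *sibJ* is OFF.
0 of the 4 genes are transcribed.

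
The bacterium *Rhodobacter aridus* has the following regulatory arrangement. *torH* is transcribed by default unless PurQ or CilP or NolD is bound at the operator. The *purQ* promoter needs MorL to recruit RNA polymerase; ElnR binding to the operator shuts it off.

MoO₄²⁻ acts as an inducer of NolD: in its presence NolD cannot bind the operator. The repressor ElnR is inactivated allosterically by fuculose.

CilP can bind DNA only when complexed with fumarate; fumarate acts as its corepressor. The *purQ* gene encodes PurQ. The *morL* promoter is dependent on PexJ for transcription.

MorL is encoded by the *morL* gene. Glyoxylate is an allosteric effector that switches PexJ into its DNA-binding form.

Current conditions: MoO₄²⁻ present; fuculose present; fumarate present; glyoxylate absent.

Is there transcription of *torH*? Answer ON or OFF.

Fuculose is present, so ElnR is inactive.
Glyoxylate is absent, so PexJ is inactive.
Required activator PexJ is absent, so *morL* is not transcribed.
So MorL is not produced.
Required activator MorL is absent, so *purQ* is not transcribed.
So PurQ is not produced.
Fumarate is present, so CilP is active.
MoO₄²⁻ is present, so NolD is inactive.
With repressor CilP bound, *torH* is not transcribed.

OFF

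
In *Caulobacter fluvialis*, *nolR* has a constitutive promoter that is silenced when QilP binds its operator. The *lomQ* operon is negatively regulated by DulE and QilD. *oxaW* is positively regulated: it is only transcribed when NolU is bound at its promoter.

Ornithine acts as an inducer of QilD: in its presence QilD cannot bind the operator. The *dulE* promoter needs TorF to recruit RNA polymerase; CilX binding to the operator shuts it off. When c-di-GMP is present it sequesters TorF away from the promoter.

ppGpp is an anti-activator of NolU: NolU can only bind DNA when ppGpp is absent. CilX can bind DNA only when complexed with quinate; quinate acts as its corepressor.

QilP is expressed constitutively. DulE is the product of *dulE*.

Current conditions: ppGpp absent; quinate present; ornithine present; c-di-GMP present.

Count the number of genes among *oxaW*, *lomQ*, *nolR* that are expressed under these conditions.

ppGpp is absent, so NolU is active.
No repressor is bound and NolU is active, so *oxaW* is transcribed.
→ *oxaW* is ON.
c-di-GMP is present, so TorF is inactive.
Quinate is present, so CilX is active.
With repressor CilX bound, *dulE* is not transcribed.
So DulE is not produced.
Ornithine is present, so QilD is inactive.
With no repressor bound, *lomQ* is transcribed.
→ *lomQ* is ON.
QilP is produced constitutively and is active.
With repressor QilP bound, *nolR* is not transcribed.
→ *nolR* is OFF.
2 of the 3 genes are transcribed.

2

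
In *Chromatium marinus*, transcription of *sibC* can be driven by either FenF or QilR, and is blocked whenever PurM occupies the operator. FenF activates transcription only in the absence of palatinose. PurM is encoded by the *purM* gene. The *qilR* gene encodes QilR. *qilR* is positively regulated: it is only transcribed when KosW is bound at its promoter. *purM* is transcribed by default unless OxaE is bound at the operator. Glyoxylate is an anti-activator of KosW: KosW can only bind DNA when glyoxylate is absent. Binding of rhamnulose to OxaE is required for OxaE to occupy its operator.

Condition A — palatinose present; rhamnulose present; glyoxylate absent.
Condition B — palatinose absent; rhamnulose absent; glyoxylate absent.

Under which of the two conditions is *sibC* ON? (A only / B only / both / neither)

Condition A:
Palatinose is present, so FenF is inactive.
Rhamnulose is present, so OxaE is active.
With repressor OxaE bound, *purM* is not transcribed.
So PurM is not produced.
Glyoxylate is absent, so KosW is active.
No repressor is bound and KosW is active, so *qilR* is transcribed.
So QilR is produced and active.
Activator QilR is present, so *sibC* is transcribed.
→ *sibC* is ON in A.
Condition B:
Palatinose is absent, so FenF is active.
Rhamnulose is absent, so OxaE is inactive.
With no repressor bound, *purM* is transcribed.
So PurM is produced and active.
Glyoxylate is absent, so KosW is active.
No repressor is bound and KosW is active, so *qilR* is transcribed.
So QilR is produced and active.
With repressor PurM bound, *sibC* is not transcribed.
→ *sibC* is OFF in B.

A only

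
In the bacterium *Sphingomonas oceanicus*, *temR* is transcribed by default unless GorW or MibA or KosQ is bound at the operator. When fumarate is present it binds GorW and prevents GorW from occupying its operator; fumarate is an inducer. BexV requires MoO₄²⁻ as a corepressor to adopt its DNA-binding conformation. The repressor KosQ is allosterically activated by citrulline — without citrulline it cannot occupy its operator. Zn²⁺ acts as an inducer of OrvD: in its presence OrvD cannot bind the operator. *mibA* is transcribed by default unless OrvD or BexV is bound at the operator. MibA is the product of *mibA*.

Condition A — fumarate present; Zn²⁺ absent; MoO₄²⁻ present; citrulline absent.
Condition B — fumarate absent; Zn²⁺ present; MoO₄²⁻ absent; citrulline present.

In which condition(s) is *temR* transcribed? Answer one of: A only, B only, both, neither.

A only

Condition A:
Fumarate is present, so GorW is inactive.
Zn²⁺ is absent, so OrvD is active.
MoO₄²⁻ is present, so BexV is active.
With repressor OrvD bound, *mibA* is not transcribed.
So MibA is not produced.
Citrulline is absent, so KosQ is inactive.
With no repressor bound, *temR* is transcribed.
→ *temR* is ON in A.
Condition B:
Fumarate is absent, so GorW is active.
Zn²⁺ is present, so OrvD is inactive.
MoO₄²⁻ is absent, so BexV is inactive.
With no repressor bound, *mibA* is transcribed.
So MibA is produced and active.
Citrulline is present, so KosQ is active.
With repressor GorW bound, *temR* is not transcribed.
→ *temR* is OFF in B.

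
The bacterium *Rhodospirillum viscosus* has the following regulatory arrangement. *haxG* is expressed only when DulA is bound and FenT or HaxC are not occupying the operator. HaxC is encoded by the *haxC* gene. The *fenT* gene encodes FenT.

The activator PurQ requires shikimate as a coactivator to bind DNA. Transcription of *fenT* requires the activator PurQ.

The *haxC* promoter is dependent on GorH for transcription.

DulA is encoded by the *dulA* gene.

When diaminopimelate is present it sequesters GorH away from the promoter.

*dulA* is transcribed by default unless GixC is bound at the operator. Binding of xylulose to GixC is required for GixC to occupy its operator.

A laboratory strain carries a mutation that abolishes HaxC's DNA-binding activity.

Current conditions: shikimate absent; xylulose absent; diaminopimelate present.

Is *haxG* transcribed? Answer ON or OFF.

Xylulose is absent, so GixC is inactive.
With no repressor bound, *dulA* is transcribed.
So DulA is produced and active.
Shikimate is absent, so PurQ is inactive.
Required activator PurQ is absent, so *fenT* is not transcribed.
So FenT is not produced.
HaxC is non-functional in this strain, so it has no effect.
No repressor is bound and DulA is active, so *haxG* is transcribed.

ON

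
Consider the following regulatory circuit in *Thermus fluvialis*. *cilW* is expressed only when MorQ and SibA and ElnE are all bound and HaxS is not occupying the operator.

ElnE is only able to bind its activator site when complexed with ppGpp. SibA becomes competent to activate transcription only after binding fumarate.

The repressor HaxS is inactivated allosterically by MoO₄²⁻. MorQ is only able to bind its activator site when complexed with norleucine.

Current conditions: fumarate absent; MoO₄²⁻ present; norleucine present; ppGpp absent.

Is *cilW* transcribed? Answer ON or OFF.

OFF

Norleucine is present, so MorQ is active.
MoO₄²⁻ is present, so HaxS is inactive.
Fumarate is absent, so SibA is inactive.
ppGpp is absent, so ElnE is inactive.
Required activator SibA is absent, so *cilW* is not transcribed.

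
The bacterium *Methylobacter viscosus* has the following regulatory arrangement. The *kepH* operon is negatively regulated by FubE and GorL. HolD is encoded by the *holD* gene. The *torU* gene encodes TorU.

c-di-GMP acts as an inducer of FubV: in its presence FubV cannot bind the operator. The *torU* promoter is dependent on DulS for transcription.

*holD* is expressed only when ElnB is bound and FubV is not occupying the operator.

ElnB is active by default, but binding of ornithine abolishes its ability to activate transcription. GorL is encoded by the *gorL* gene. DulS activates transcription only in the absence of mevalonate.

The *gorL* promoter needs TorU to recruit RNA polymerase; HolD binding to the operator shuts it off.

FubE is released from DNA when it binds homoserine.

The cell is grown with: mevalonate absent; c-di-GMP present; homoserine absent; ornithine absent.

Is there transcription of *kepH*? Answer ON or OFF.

Homoserine is absent, so FubE is active.
c-di-GMP is present, so FubV is inactive.
Ornithine is absent, so ElnB is active.
No repressor is bound and ElnB is active, so *holD* is transcribed.
So HolD is produced and active.
Mevalonate is absent, so DulS is active.
No repressor is bound and DulS is active, so *torU* is transcribed.
So TorU is produced and active.
With repressor HolD bound, *gorL* is not transcribed.
So GorL is not produced.
With repressor FubE bound, *kepH* is not transcribed.

OFF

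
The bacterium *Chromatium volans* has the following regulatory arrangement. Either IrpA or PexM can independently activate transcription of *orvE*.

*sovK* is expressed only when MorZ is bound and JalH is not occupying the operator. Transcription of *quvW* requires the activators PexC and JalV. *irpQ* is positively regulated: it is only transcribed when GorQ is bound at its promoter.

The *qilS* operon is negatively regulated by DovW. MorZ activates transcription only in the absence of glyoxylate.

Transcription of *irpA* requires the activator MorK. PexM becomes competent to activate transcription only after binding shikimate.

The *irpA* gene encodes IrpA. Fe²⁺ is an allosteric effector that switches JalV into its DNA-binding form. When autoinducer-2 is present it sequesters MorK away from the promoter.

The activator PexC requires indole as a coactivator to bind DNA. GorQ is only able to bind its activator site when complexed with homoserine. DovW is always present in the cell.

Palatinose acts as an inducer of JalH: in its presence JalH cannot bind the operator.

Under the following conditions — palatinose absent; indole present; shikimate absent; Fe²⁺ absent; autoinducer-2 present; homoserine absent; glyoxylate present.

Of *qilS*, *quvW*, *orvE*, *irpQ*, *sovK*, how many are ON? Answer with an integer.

0

DovW is produced constitutively and is active.
With repressor DovW bound, *qilS* is not transcribed.
→ *qilS* is OFF.
Indole is present, so PexC is active.
Fe²⁺ is absent, so JalV is inactive.
Required activator JalV is absent, so *quvW* is not transcribed.
→ *quvW* is OFF.
Autoinducer-2 is present, so MorK is inactive.
Required activator MorK is absent, so *irpA* is not transcribed.
So IrpA is not produced.
Shikimate is absent, so PexM is inactive.
No activator is available at the *orvE* promoter, so *orvE* is not transcribed.
→ *orvE* is OFF.
Homoserine is absent, so GorQ is inactive.
Required activator GorQ is absent, so *irpQ* is not transcribed.
→ *irpQ* is OFF.
Palatinose is absent, so JalH is active.
Glyoxylate is present, so MorZ is inactive.
With repressor JalH bound, *sovK* is not transcribed.
→ *sovK* is OFF.
0 of the 5 genes are transcribed.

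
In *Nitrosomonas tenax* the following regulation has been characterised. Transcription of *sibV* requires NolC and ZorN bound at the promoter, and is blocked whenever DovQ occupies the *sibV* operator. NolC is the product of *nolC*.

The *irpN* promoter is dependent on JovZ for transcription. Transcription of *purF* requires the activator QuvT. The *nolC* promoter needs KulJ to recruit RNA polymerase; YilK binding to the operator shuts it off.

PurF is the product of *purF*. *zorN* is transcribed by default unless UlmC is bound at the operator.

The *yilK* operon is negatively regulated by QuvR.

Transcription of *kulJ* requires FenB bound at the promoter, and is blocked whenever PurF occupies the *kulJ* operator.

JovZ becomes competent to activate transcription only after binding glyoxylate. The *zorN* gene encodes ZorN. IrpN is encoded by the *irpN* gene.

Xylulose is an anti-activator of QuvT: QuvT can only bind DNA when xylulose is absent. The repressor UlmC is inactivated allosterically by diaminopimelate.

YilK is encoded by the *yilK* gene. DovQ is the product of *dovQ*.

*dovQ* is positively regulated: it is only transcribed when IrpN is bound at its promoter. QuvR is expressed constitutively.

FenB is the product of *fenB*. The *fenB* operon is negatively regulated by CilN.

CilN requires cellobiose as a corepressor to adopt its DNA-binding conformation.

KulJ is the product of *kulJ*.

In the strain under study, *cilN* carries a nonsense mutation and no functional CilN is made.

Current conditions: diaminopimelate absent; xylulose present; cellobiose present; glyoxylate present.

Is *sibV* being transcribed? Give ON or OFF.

OFF

Xylulose is present, so QuvT is inactive.
Required activator QuvT is absent, so *purF* is not transcribed.
So PurF is not produced.
CilN is non-functional in this strain, so it has no effect.
With no repressor bound, *fenB* is transcribed.
So FenB is produced and active.
No repressor is bound and FenB is active, so *kulJ* is transcribed.
So KulJ is produced and active.
QuvR is produced constitutively and is active.
With repressor QuvR bound, *yilK* is not transcribed.
So YilK is not produced.
No repressor is bound and KulJ is active, so *nolC* is transcribed.
So NolC is produced and active.
Diaminopimelate is absent, so UlmC is active.
With repressor UlmC bound, *zorN* is not transcribed.
So ZorN is not produced.
Glyoxylate is present, so JovZ is active.
No repressor is bound and JovZ is active, so *irpN* is transcribed.
So IrpN is produced and active.
No repressor is bound and IrpN is active, so *dovQ* is transcribed.
So DovQ is produced and active.
With repressor DovQ bound, *sibV* is not transcribed.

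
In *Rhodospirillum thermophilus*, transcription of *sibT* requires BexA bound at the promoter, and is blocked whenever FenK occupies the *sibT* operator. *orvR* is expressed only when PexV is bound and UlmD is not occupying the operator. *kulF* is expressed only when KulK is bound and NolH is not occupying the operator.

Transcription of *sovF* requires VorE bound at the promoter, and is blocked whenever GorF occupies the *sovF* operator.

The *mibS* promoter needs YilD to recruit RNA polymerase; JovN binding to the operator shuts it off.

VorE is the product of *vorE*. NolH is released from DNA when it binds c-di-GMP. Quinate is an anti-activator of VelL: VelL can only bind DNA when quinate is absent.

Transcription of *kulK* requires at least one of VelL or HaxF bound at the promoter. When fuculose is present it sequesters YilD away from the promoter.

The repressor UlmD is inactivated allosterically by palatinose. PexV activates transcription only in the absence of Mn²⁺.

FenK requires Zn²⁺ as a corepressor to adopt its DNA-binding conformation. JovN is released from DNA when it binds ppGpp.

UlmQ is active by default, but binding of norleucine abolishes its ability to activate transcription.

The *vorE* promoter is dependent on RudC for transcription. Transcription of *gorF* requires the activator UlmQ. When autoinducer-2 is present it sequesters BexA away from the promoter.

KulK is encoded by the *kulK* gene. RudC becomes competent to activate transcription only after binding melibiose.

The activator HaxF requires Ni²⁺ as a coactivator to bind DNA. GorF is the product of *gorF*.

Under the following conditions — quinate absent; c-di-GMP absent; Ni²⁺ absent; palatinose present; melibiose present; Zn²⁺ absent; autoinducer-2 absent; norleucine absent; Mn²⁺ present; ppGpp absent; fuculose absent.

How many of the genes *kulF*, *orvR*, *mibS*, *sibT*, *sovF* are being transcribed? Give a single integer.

c-di-GMP is absent, so NolH is active.
Quinate is absent, so VelL is active.
Ni²⁺ is absent, so HaxF is inactive.
Activator VelL is present, so *kulK* is transcribed.
So KulK is produced and active.
With repressor NolH bound, *kulF* is not transcribed.
→ *kulF* is OFF.
Palatinose is present, so UlmD is inactive.
Mn²⁺ is present, so PexV is inactive.
Required activator PexV is absent, so *orvR* is not transcribed.
→ *orvR* is OFF.
Fuculose is absent, so YilD is active.
ppGpp is absent, so JovN is active.
With repressor JovN bound, *mibS* is not transcribed.
→ *mibS* is OFF.
Autoinducer-2 is absent, so BexA is active.
Zn²⁺ is absent, so FenK is inactive.
No repressor is bound and BexA is active, so *sibT* is transcribed.
→ *sibT* is ON.
Norleucine is absent, so UlmQ is active.
No repressor is bound and UlmQ is active, so *gorF* is transcribed.
So GorF is produced and active.
Melibiose is present, so RudC is active.
No repressor is bound and RudC is active, so *vorE* is transcribed.
So VorE is produced and active.
With repressor GorF bound, *sovF* is not transcribed.
→ *sovF* is OFF.
1 of the 5 genes is transcribed.

1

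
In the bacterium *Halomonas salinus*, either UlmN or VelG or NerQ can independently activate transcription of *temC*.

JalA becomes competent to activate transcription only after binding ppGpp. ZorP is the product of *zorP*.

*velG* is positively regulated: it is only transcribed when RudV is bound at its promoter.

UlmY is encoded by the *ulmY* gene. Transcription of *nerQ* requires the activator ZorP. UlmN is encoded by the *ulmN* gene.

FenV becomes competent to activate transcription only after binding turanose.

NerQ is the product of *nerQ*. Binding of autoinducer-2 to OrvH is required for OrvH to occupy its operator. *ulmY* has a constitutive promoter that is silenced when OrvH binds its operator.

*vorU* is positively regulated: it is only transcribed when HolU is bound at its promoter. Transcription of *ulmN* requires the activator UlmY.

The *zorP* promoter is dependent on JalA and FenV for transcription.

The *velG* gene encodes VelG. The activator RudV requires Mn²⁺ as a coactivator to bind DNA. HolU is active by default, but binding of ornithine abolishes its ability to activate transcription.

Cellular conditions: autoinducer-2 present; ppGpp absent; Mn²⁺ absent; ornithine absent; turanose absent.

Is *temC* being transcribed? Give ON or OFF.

OFF

Autoinducer-2 is present, so OrvH is active.
With repressor OrvH bound, *ulmY* is not transcribed.
So UlmY is not produced.
Required activator UlmY is absent, so *ulmN* is not transcribed.
So UlmN is not produced.
Mn²⁺ is absent, so RudV is inactive.
Required activator RudV is absent, so *velG* is not transcribed.
So VelG is not produced.
ppGpp is absent, so JalA is inactive.
Turanose is absent, so FenV is inactive.
Required activator JalA is absent, so *zorP* is not transcribed.
So ZorP is not produced.
Required activator ZorP is absent, so *nerQ* is not transcribed.
So NerQ is not produced.
No activator is available at the *temC* promoter, so *temC* is not transcribed.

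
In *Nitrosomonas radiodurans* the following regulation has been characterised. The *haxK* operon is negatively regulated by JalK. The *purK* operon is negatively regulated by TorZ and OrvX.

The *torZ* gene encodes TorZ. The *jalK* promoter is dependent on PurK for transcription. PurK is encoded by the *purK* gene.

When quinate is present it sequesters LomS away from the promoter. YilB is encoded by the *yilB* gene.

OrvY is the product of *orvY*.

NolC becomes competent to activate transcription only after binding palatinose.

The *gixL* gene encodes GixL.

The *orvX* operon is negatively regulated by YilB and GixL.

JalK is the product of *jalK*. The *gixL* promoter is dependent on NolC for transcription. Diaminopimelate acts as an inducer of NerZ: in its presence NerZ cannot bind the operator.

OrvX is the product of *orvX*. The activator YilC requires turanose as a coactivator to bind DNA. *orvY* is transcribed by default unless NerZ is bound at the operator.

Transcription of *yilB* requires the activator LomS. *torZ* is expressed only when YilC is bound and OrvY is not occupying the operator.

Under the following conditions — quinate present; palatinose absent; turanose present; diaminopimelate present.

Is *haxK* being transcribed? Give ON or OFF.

Diaminopimelate is present, so NerZ is inactive.
With no repressor bound, *orvY* is transcribed.
So OrvY is produced and active.
Turanose is present, so YilC is active.
With repressor OrvY bound, *torZ* is not transcribed.
So TorZ is not produced.
Quinate is present, so LomS is inactive.
Required activator LomS is absent, so *yilB* is not transcribed.
So YilB is not produced.
Palatinose is absent, so NolC is inactive.
Required activator NolC is absent, so *gixL* is not transcribed.
So GixL is not produced.
With no repressor bound, *orvX* is transcribed.
So OrvX is produced and active.
With repressor OrvX bound, *purK* is not transcribed.
So PurK is not produced.
Required activator PurK is absent, so *jalK* is not transcribed.
So JalK is not produced.
With no repressor bound, *haxK* is transcribed.

ON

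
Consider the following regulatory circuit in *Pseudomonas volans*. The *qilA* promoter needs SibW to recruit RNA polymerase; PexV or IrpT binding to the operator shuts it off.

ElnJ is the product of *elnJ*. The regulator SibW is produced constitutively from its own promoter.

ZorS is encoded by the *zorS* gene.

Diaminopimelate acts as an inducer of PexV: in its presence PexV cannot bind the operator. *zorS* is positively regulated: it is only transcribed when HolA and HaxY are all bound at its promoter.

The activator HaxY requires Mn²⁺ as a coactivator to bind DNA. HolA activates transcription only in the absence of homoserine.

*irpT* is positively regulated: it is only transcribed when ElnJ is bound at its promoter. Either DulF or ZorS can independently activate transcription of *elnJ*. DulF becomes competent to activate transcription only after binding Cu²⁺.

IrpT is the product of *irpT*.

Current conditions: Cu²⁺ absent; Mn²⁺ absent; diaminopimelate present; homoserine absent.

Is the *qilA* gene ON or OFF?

Diaminopimelate is present, so PexV is inactive.
Cu²⁺ is absent, so DulF is inactive.
Homoserine is absent, so HolA is active.
Mn²⁺ is absent, so HaxY is inactive.
Required activator HaxY is absent, so *zorS* is not transcribed.
So ZorS is not produced.
No activator is available at the *elnJ* promoter, so *elnJ* is not transcribed.
So ElnJ is not produced.
Required activator ElnJ is absent, so *irpT* is not transcribed.
So IrpT is not produced.
SibW is produced constitutively and is active.
No repressor is bound and SibW is active, so *qilA* is transcribed.

ON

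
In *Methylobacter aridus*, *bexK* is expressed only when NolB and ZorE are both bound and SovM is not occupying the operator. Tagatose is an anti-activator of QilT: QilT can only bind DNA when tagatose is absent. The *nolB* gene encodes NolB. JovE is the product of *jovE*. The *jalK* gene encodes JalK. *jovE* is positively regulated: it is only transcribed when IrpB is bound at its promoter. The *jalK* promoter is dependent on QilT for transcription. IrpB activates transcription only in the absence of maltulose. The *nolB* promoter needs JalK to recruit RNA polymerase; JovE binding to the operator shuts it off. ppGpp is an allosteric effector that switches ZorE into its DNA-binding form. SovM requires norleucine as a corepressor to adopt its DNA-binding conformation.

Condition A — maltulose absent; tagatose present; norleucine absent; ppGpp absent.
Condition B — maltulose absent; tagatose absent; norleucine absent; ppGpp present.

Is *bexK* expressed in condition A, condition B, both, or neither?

Condition A:
Maltulose is absent, so IrpB is active.
No repressor is bound and IrpB is active, so *jovE* is transcribed.
So JovE is produced and active.
Tagatose is present, so QilT is inactive.
Required activator QilT is absent, so *jalK* is not transcribed.
So JalK is not produced.
With repressor JovE bound, *nolB* is not transcribed.
So NolB is not produced.
Norleucine is absent, so SovM is inactive.
ppGpp is absent, so ZorE is inactive.
Required activator NolB is absent, so *bexK* is not transcribed.
→ *bexK* is OFF in A.
Condition B:
Maltulose is absent, so IrpB is active.
No repressor is bound and IrpB is active, so *jovE* is transcribed.
So JovE is produced and active.
Tagatose is absent, so QilT is active.
No repressor is bound and QilT is active, so *jalK* is transcribed.
So JalK is produced and active.
With repressor JovE bound, *nolB* is not transcribed.
So NolB is not produced.
Norleucine is absent, so SovM is inactive.
ppGpp is present, so ZorE is active.
Required activator NolB is absent, so *bexK* is not transcribed.
→ *bexK* is OFF in B.

neither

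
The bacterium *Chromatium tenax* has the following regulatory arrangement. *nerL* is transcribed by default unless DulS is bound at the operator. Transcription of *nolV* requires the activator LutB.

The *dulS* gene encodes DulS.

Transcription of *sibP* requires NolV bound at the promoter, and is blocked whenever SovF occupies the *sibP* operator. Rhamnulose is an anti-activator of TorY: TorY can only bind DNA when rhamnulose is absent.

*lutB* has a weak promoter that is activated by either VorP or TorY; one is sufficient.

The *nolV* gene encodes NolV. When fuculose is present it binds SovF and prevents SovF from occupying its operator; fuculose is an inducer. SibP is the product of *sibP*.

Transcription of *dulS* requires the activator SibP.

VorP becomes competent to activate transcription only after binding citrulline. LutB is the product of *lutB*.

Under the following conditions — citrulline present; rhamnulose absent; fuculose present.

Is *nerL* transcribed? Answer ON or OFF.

OFF

Citrulline is present, so VorP is active.
Rhamnulose is absent, so TorY is active.
Activator VorP is present, so *lutB* is transcribed.
So LutB is produced and active.
No repressor is bound and LutB is active, so *nolV* is transcribed.
So NolV is produced and active.
Fuculose is present, so SovF is inactive.
No repressor is bound and NolV is active, so *sibP* is transcribed.
So SibP is produced and active.
No repressor is bound and SibP is active, so *dulS* is transcribed.
So DulS is produced and active.
With repressor DulS bound, *nerL* is not transcribed.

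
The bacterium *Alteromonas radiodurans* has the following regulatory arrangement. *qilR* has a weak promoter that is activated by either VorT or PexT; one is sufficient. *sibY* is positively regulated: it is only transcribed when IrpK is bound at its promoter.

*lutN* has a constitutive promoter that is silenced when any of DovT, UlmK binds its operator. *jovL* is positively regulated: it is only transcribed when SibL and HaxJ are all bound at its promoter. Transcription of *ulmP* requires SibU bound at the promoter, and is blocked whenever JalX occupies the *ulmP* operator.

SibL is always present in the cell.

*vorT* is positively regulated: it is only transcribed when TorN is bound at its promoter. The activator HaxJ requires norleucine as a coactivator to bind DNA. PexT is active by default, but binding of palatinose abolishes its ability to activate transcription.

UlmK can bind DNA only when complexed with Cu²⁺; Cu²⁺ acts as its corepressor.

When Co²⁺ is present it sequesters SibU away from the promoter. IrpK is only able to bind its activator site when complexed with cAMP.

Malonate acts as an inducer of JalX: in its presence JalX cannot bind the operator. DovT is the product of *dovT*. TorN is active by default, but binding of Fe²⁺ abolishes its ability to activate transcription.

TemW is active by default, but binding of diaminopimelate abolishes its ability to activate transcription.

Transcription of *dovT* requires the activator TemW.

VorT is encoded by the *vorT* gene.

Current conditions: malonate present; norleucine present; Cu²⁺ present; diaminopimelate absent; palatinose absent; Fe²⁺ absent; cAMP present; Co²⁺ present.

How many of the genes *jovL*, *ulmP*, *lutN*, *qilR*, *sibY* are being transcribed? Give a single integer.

3

SibL is produced constitutively and is active.
Norleucine is present, so HaxJ is active.
No repressor is bound and SibL and HaxJ are active, so *jovL* is transcribed.
→ *jovL* is ON.
Malonate is present, so JalX is inactive.
Co²⁺ is present, so SibU is inactive.
Required activator SibU is absent, so *ulmP* is not transcribed.
→ *ulmP* is OFF.
Diaminopimelate is absent, so TemW is active.
No repressor is bound and TemW is active, so *dovT* is transcribed.
So DovT is produced and active.
Cu²⁺ is present, so UlmK is active.
With repressor DovT bound, *lutN* is not transcribed.
→ *lutN* is OFF.
Fe²⁺ is absent, so TorN is active.
No repressor is bound and TorN is active, so *vorT* is transcribed.
So VorT is produced and active.
Palatinose is absent, so PexT is active.
Activator VorT is present, so *qilR* is transcribed.
→ *qilR* is ON.
cAMP is present, so IrpK is active.
No repressor is bound and IrpK is active, so *sibY* is transcribed.
→ *sibY* is ON.
3 of the 5 genes are transcribed.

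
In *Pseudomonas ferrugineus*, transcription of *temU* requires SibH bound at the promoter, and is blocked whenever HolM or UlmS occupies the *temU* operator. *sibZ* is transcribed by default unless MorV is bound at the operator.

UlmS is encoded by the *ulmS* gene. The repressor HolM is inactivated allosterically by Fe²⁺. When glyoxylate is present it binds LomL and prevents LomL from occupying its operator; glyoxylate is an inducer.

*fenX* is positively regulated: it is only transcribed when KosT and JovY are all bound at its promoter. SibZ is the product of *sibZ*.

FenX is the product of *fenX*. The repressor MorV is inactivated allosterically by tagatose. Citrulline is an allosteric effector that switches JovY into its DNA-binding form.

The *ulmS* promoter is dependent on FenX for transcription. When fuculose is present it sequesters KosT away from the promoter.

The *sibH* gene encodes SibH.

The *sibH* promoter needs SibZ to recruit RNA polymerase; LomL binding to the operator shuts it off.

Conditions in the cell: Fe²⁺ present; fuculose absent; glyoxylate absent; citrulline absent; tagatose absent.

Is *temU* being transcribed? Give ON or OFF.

OFF

Fe²⁺ is present, so HolM is inactive.
Fuculose is absent, so KosT is active.
Citrulline is absent, so JovY is inactive.
Required activator JovY is absent, so *fenX* is not transcribed.
So FenX is not produced.
Required activator FenX is absent, so *ulmS* is not transcribed.
So UlmS is not produced.
Tagatose is absent, so MorV is active.
With repressor MorV bound, *sibZ* is not transcribed.
So SibZ is not produced.
Glyoxylate is absent, so LomL is active.
With repressor LomL bound, *sibH* is not transcribed.
So SibH is not produced.
Required activator SibH is absent, so *temU* is not transcribed.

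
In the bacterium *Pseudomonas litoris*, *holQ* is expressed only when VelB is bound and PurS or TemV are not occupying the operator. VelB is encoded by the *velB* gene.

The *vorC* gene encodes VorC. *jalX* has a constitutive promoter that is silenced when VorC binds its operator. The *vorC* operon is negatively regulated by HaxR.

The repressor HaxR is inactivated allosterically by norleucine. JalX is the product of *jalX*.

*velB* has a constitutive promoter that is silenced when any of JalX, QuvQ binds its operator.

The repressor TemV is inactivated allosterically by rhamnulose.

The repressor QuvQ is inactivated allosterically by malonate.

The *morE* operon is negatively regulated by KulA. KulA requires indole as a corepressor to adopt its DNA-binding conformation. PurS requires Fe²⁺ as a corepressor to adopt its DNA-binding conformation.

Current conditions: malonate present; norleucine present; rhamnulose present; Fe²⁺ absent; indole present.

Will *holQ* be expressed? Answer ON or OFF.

Fe²⁺ is absent, so PurS is inactive.
Rhamnulose is present, so TemV is inactive.
Norleucine is present, so HaxR is inactive.
With no repressor bound, *vorC* is transcribed.
So VorC is produced and active.
With repressor VorC bound, *jalX* is not transcribed.
So JalX is not produced.
Malonate is present, so QuvQ is inactive.
With no repressor bound, *velB* is transcribed.
So VelB is produced and active.
No repressor is bound and VelB is active, so *holQ* is transcribed.

ON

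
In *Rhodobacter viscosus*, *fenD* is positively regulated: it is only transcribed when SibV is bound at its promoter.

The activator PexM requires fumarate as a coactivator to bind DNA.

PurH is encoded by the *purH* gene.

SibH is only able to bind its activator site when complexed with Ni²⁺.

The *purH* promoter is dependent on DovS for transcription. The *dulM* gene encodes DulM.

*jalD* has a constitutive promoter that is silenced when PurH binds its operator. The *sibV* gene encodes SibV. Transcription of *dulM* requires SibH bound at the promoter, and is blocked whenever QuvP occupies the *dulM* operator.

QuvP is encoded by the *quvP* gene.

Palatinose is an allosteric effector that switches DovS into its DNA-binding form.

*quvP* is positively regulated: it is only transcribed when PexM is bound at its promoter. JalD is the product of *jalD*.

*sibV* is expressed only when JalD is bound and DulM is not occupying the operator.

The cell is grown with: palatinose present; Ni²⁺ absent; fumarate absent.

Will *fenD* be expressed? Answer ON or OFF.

OFF

Palatinose is present, so DovS is active.
No repressor is bound and DovS is active, so *purH* is transcribed.
So PurH is produced and active.
With repressor PurH bound, *jalD* is not transcribed.
So JalD is not produced.
Ni²⁺ is absent, so SibH is inactive.
Fumarate is absent, so PexM is inactive.
Required activator PexM is absent, so *quvP* is not transcribed.
So QuvP is not produced.
Required activator SibH is absent, so *dulM* is not transcribed.
So DulM is not produced.
Required activator JalD is absent, so *sibV* is not transcribed.
So SibV is not produced.
Required activator SibV is absent, so *fenD* is not transcribed.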